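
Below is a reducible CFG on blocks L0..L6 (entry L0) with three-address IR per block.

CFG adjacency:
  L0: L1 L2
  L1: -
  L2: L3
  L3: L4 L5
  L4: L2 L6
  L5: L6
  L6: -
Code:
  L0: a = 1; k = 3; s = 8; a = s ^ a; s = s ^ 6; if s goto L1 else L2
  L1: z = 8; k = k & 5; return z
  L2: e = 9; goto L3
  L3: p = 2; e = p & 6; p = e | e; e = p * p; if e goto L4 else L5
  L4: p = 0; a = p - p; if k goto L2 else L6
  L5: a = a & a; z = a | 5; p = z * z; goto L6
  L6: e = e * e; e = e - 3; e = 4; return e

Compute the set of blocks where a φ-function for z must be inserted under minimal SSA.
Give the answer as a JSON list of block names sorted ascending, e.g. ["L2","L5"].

Answer: ["L6"]

Working:
idom tree: L1←L0 L2←L0 L3←L2 L4←L3 L5←L3 L6←L3
Dom∩ at merges:
  L2: preds {L0,L4}: {L0} ∩ {L0,L2,L3,L4} = {L0}; idom=L0
  L6: preds {L4,L5}: {L0,L2,L3,L4} ∩ {L0,L2,L3,L5} = {L0,L2,L3}; idom=L3

DF derivation:
  join L2 pred L0: · stop@L0
  join L2 pred L4: L4→L3→L2 stop@L0
  join L6 pred L4: L4 stop@L3
  join L6 pred L5: L5 stop@L3
  L0: DF=∅
  L1: DF=∅
  L2: DF={L2}
  L3: DF={L2}
  L4: DF={L2,L6}
  L5: DF={L6}
  L6: DF=∅

φ for z: defs {L1,L5}
  DF⁺ = {L6}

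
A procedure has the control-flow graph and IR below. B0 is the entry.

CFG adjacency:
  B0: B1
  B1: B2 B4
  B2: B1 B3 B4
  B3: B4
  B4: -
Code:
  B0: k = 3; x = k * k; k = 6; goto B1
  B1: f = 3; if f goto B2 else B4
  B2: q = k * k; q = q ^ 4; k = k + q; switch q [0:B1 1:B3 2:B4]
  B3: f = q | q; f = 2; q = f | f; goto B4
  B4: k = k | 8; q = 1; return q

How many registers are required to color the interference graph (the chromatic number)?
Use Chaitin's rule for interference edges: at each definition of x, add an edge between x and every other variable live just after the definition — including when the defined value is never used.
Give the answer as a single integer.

Block summaries:
  B0: {k,x} / ∅
  B1: {f} / ∅
  B2: {k,q} / {k}
  B3: {f,q} / {q}
  B4: {k,q} / {k}

Live sets:
  B0: in=∅ out={k}
  B1: in={k} out={k}
  B2: in={k} out={k,q}
  B3: in={k,q} out={k}
  B4: in={k} out=∅

Conflict graph:
  f — {k}
  k — {f,q}
  q — {k}
  x — ∅

Registers:
  {f,k} pairwise interfere (2-clique) ⇒ χ ≥ 2
  2-colouring: c0={k,x}  c1={f,q}
  χ = 2

Answer: 2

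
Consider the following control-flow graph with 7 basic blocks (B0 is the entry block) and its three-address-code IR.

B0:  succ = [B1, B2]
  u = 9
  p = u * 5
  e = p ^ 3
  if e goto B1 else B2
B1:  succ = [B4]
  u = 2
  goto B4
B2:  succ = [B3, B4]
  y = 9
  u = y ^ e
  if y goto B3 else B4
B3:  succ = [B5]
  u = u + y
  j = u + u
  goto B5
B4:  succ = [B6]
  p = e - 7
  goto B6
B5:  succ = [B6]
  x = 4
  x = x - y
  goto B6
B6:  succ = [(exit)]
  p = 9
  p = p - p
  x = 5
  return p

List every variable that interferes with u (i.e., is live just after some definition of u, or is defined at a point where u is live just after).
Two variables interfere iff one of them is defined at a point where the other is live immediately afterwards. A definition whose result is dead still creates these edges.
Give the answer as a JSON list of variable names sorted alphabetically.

Answer: ["e", "y"]

Derivation:
def/use:
  B0 def {e,p,u} use ∅
  B1 def {u} use ∅
  B2 def {u,y} use {e}
  B3 def {j,u} use {u,y}
  B4 def {p} use {e}
  B5 def {x} use {y}
  B6 def {p,x} use ∅

Liveness:
  B0 li=∅ lo={e}
  B1 li={e} lo={e}
  B2 li={e} lo={e,u,y}
  B3 li={u,y} lo={y}
  B4 li={e} lo=∅
  B5 li={y} lo=∅
  B6 li=∅ lo=∅

Interference:
  e: {u,y}
  j: {y}
  p: {x}
  u: {e,y}
  x: {p,y}
  y: {e,j,u,x}

N(u) = ["e", "y"]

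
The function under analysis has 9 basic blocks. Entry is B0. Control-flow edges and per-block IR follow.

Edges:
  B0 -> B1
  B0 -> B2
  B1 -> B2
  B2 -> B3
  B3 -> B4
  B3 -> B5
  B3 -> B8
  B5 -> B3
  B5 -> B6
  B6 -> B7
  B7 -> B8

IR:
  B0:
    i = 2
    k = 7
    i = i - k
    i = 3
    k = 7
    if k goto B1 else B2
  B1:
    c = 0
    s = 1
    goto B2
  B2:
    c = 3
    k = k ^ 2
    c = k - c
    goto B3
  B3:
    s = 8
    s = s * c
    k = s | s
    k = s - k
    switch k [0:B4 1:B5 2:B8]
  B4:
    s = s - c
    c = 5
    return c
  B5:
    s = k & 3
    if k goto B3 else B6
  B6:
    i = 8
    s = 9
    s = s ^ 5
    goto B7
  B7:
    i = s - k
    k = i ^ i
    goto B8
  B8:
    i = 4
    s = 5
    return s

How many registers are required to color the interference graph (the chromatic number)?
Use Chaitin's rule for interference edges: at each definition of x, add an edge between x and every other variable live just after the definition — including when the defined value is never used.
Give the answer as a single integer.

def/use:
  B0: {i,k} / ∅
  B1: {c,s} / ∅
  B2: {c,k} / {k}
  B3: {k,s} / {c}
  B4: {c,s} / {c,s}
  B5: {s} / {k}
  B6: {i,s} / ∅
  B7: {i,k} / {k,s}
  B8: {i,s} / ∅

Liveness:
  B0: in=∅ out={k}
  B1: in={k} out={k}
  B2: in={k} out={c}
  B3: in={c} out={c,k,s}
  B4: in={c,s} out=∅
  B5: in={c,k} out={c,k}
  B6: in={k} out={k,s}
  B7: in={k,s} out=∅
  B8: in=∅ out=∅

Interfere edges:
  c: {k,s}
  i: {k}
  k: {c,i,s}
  s: {c,k}

Registers:
  {c,k,s} pairwise interfere (3-clique) ⇒ χ ≥ 3
  assign c→c1 i→c1 k→c0 s→c2 — no edge inside a register ⇒ χ ≤ 3
  χ = 3

Answer: 3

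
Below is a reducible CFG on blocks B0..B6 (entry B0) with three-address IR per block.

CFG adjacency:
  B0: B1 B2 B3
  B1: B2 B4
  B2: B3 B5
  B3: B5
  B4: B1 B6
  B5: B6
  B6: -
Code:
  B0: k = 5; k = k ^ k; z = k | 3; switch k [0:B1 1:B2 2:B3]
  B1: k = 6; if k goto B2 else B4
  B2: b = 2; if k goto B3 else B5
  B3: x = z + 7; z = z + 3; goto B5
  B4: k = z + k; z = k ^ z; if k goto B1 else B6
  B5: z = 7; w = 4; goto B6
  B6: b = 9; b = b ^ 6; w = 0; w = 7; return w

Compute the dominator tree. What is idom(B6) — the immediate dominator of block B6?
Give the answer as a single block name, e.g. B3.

idom tree: B1←B0 B2←B0 B3←B0 B4←B1 B5←B0 B6←B0
Dom∩ at merges:
  B1: preds {B0,B4}: {B0} ∩ {B0,B1,B4} = {B0}; idom=B0
  B2: preds {B0,B1}: {B0} ∩ {B0,B1} = {B0}; idom=B0
  B3: preds {B0,B2}: {B0} ∩ {B0,B2} = {B0}; idom=B0
  B5: preds {B2,B3}: {B0,B2} ∩ {B0,B3} = {B0}; idom=B0
  B6: preds {B4,B5}: {B0,B1,B4} ∩ {B0,B5} = {B0}; idom=B0

idom(B6) = B0

Answer: B0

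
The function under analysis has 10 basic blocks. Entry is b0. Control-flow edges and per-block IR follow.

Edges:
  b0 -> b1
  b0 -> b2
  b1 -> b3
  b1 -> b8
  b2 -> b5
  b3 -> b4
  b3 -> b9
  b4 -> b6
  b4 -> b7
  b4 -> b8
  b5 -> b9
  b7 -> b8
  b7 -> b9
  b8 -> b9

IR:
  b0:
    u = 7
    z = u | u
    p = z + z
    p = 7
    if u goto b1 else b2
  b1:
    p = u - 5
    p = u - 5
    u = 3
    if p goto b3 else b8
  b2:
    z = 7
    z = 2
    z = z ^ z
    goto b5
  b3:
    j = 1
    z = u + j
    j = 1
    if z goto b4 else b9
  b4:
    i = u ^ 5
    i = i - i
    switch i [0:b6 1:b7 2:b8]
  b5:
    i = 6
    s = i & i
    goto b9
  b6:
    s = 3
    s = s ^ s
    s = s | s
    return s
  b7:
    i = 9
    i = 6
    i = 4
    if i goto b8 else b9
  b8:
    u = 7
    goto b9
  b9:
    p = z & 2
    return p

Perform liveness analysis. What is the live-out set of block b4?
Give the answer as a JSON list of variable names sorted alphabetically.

Per-block:
  b0 def {p,u,z} use ∅
  b1 def {p,u} use {u}
  b2 def {z} use ∅
  b3 def {j,z} use {u}
  b4 def {i} use {u}
  b5 def {i,s} use ∅
  b6 def {s} use ∅
  b7 def {i} use ∅
  b8 def {u} use ∅
  b9 def {p} use {z}

Liveness:
  live b0: ∅→{u,z}
  live b1: {u,z}→{u,z}
  live b2: ∅→{z}
  live b3: {u}→{u,z}
  live b4: {u,z}→{z}
  live b5: {z}→{z}
  live b6: ∅→∅
  live b7: {z}→{z}
  live b8: {z}→{z}
  live b9: {z}→∅

live-out(b4) = ["z"]

Answer: ["z"]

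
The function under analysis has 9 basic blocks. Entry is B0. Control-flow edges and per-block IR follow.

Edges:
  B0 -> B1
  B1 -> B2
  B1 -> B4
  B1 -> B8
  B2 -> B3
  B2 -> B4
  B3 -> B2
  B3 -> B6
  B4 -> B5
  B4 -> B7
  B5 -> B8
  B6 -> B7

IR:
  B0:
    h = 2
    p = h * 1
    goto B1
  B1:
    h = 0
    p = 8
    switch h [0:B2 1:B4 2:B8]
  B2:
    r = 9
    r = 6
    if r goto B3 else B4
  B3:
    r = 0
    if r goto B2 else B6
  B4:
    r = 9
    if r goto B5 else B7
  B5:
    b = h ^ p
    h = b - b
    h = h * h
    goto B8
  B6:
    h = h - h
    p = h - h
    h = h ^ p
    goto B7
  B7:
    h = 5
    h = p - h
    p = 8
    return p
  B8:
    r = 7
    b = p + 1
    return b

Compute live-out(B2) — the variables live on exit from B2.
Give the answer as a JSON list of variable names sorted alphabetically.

Answer: ["h", "p"]

Working:
Block summaries:
  B0 def {h,p} use ∅
  B1 def {h,p} use ∅
  B2 def {r} use ∅
  B3 def {r} use ∅
  B4 def {r} use ∅
  B5 def {b,h} use {h,p}
  B6 def {h,p} use {h}
  B7 def {h,p} use {p}
  B8 def {b,r} use {p}

Live sets:
  B0 li=∅ lo=∅
  B1 li=∅ lo={h,p}
  B2 li={h,p} lo={h,p}
  B3 li={h,p} lo={h,p}
  B4 li={h,p} lo={h,p}
  B5 li={h,p} lo={p}
  B6 li={h} lo={p}
  B7 li={p} lo=∅
  B8 li={p} lo=∅

live-out(B2) = ["h", "p"]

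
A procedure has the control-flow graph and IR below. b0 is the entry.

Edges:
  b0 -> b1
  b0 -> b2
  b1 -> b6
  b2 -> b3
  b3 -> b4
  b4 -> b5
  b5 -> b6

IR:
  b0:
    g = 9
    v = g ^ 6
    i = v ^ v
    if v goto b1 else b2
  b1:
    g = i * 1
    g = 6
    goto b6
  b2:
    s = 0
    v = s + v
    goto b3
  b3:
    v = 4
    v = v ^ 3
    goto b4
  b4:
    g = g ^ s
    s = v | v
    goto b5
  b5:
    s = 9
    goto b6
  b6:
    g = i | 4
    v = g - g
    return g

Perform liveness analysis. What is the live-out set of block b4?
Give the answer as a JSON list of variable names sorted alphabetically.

Answer: ["i"]

Derivation:
Block summaries:
  b0: {g,i,v} / ∅
  b1: {g} / {i}
  b2: {s,v} / {v}
  b3: {v} / ∅
  b4: {g,s} / {g,s,v}
  b5: {s} / ∅
  b6: {g,v} / {i}

Backward fixpoint:
  b0 li=∅ lo={g,i,v}
  b1 li={i} lo={i}
  b2 li={g,i,v} lo={g,i,s}
  b3 li={g,i,s} lo={g,i,s,v}
  b4 li={g,i,s,v} lo={i}
  b5 li={i} lo={i}
  b6 li={i} lo=∅

live-out(b4) = ["i"]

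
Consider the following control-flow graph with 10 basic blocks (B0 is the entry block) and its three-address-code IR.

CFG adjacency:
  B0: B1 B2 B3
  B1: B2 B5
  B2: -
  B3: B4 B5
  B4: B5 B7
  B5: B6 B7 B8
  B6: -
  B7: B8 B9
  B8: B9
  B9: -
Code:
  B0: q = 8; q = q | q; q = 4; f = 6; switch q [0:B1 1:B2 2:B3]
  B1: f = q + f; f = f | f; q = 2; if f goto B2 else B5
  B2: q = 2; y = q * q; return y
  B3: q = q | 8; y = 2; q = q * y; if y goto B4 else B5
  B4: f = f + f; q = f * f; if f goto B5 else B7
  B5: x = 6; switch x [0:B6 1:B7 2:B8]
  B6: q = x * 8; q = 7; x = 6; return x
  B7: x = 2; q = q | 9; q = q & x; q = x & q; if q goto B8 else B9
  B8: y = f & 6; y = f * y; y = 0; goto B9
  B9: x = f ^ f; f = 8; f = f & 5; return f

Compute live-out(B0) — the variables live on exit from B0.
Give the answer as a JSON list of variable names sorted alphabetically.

Answer: ["f", "q"]

Derivation:
def/use:
  B0: {f,q} / ∅
  B1: {f,q} / {f,q}
  B2: {q,y} / ∅
  B3: {q,y} / {q}
  B4: {f,q} / {f}
  B5: {x} / ∅
  B6: {q,x} / {x}
  B7: {q,x} / {q}
  B8: {y} / {f}
  B9: {f,x} / {f}

Backward fixpoint:
  B0: in=∅ out={f,q}
  B1: in={f,q} out={f,q}
  B2: in=∅ out=∅
  B3: in={f,q} out={f,q}
  B4: in={f} out={f,q}
  B5: in={f,q} out={f,q,x}
  B6: in={x} out=∅
  B7: in={f,q} out={f}
  B8: in={f} out={f}
  B9: in={f} out=∅

live-out(B0) = ["f", "q"]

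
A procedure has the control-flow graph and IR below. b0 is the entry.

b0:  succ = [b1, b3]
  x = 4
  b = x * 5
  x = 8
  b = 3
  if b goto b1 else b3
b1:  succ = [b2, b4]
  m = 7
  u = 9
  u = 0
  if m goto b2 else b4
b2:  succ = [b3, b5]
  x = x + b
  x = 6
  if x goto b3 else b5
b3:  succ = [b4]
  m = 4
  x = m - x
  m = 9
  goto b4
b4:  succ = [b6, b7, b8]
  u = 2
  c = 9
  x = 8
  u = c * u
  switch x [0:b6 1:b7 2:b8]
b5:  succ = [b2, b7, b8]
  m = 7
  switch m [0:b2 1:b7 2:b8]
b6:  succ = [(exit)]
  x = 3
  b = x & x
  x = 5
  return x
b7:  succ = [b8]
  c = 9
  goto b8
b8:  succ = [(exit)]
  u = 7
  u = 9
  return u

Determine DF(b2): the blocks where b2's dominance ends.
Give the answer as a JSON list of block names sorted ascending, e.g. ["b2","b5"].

Answer: ["b2", "b3", "b7", "b8"]

Analysis:
idom tree: b1←b0 b2←b1 b3←b0 b4←b0 b5←b2 b6←b4 b7←b0 b8←b0
Dom∩ at merges:
  b2: preds {b1,b5}: {b0,b1} ∩ {b0,b1,b2,b5} = {b0,b1}; idom=b1
  b3: preds {b0,b2}: {b0} ∩ {b0,b1,b2} = {b0}; idom=b0
  b4: preds {b1,b3}: {b0,b1} ∩ {b0,b3} = {b0}; idom=b0
  b7: preds {b4,b5}: {b0,b4} ∩ {b0,b1,b2,b5} = {b0}; idom=b0
  b8: preds {b4,b5,b7}: {b0,b4} ∩ {b0,b1,b2,b5} ∩ {b0,b7} = {b0}; idom=b0

Frontier:
  join b2 pred b1: · stop@b1
  join b2 pred b5: b5→b2 stop@b1
  join b3 pred b0: · stop@b0
  join b3 pred b2: b2→b1 stop@b0
  join b4 pred b1: b1 stop@b0
  join b4 pred b3: b3 stop@b0
  join b7 pred b4: b4 stop@b0
  join b7 pred b5: b5→b2→b1 stop@b0
  join b8 pred b4: b4 stop@b0
  join b8 pred b5: b5→b2→b1 stop@b0
  join b8 pred b7: b7 stop@b0
  DF(b0)=∅
  DF(b1)={b3,b4,b7,b8}
  DF(b2)={b2,b3,b7,b8}
  DF(b3)={b4}
  DF(b4)={b7,b8}
  DF(b5)={b2,b7,b8}
  DF(b6)=∅
  DF(b7)={b8}
  DF(b8)=∅

DF(b2) = ["b2", "b3", "b7", "b8"]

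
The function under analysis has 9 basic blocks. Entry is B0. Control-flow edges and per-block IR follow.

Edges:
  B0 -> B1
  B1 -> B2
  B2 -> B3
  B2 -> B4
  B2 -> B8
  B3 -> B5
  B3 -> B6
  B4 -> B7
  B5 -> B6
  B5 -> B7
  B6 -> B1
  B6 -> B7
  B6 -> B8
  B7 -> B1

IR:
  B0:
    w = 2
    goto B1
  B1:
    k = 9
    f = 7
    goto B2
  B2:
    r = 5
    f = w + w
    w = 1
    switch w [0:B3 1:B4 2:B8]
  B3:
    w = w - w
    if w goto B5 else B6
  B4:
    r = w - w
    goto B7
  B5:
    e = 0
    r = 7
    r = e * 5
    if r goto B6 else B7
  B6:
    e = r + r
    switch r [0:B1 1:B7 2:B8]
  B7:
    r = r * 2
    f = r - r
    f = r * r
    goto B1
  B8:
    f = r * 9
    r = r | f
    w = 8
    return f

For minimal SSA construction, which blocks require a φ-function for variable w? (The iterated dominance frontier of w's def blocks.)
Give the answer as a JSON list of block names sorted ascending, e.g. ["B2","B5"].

idom tree: B1←B0 B2←B1 B3←B2 B4←B2 B5←B3 B6←B3 B7←B2 B8←B2
Dom at joins:
  B1: preds {B0,B6,B7}: {B0} ∩ {B0,B1,B2,B3,B6} ∩ {B0,B1,B2,B7} = {B0}; idom=B0
  B6: preds {B3,B5}: {B0,B1,B2,B3} ∩ {B0,B1,B2,B3,B5} = {B0,B1,B2,B3}; idom=B3
  B7: preds {B4,B5,B6}: {B0,B1,B2,B4} ∩ {B0,B1,B2,B3,B5} ∩ {B0,B1,B2,B3,B6} = {B0,B1,B2}; idom=B2
  B8: preds {B2,B6}: {B0,B1,B2} ∩ {B0,B1,B2,B3,B6} = {B0,B1,B2}; idom=B2

Frontier:
  join B1 pred B0: · stop@B0
  join B1 pred B6: B6→B3→B2→B1 stop@B0
  join B1 pred B7: B7→B2→B1 stop@B0
  join B6 pred B3: · stop@B3
  join B6 pred B5: B5 stop@B3
  join B7 pred B4: B4 stop@B2
  join B7 pred B5: B5→B3 stop@B2
  join B7 pred B6: B6→B3 stop@B2
  join B8 pred B2: · stop@B2
  join B8 pred B6: B6→B3 stop@B2
  DF(B0)=∅
  DF(B1)={B1}
  DF(B2)={B1}
  DF(B3)={B1,B7,B8}
  DF(B4)={B7}
  DF(B5)={B6,B7}
  DF(B6)={B1,B7,B8}
  DF(B7)={B1}
  DF(B8)=∅

φ for w: defs {B0,B2,B3,B8}
  DF⁺ = {B1,B7,B8}

Answer: ["B1", "B7", "B8"]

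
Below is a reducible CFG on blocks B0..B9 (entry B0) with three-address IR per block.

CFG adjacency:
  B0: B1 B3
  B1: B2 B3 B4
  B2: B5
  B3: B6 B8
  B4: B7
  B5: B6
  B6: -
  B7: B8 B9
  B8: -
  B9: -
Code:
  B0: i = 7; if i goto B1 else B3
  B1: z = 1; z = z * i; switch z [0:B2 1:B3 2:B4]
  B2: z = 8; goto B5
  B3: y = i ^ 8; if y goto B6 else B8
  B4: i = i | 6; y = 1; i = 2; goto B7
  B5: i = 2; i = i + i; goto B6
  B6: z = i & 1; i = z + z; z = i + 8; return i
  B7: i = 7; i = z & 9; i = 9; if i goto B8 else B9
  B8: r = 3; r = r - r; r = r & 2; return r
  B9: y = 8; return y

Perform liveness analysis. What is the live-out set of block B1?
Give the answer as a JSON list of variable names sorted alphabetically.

Answer: ["i", "z"]

Analysis:
def/use:
  B0: {i} / ∅
  B1: {z} / {i}
  B2: {z} / ∅
  B3: {y} / {i}
  B4: {i,y} / {i}
  B5: {i} / ∅
  B6: {i,z} / {i}
  B7: {i} / {z}
  B8: {r} / ∅
  B9: {y} / ∅

Liveness:
  B0: in=∅ out={i}
  B1: in={i} out={i,z}
  B2: in=∅ out=∅
  B3: in={i} out={i}
  B4: in={i,z} out={z}
  B5: in=∅ out={i}
  B6: in={i} out=∅
  B7: in={z} out=∅
  B8: in=∅ out=∅
  B9: in=∅ out=∅

live-out(B1) = ["i", "z"]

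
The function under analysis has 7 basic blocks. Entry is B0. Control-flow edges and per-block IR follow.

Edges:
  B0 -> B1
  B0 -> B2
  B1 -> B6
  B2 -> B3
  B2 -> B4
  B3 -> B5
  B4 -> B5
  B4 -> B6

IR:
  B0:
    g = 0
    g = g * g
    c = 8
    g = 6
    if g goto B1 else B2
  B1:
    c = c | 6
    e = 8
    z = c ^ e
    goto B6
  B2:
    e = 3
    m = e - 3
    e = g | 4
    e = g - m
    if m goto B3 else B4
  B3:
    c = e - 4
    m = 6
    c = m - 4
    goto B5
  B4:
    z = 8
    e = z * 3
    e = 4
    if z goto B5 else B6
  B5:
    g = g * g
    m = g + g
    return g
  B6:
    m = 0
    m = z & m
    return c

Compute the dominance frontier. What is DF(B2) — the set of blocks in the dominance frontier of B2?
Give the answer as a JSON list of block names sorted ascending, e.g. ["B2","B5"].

idom tree: B1←B0 B2←B0 B3←B2 B4←B2 B5←B2 B6←B0
Join-block Dom:
  B5: preds {B3,B4}: {B0,B2,B3} ∩ {B0,B2,B4} = {B0,B2}; idom=B2
  B6: preds {B1,B4}: {B0,B1} ∩ {B0,B2,B4} = {B0}; idom=B0

DF derivation:
  B5←B3: walk B3 to B2
  B5←B4: walk B4 to B2
  B6←B1: walk B1 to B0
  B6←B4: walk B4→B2 to B0
  DF(B0)=∅
  DF(B1)={B6}
  DF(B2)={B6}
  DF(B3)={B5}
  DF(B4)={B5,B6}
  DF(B5)=∅
  DF(B6)=∅

DF(B2) = ["B6"]

Answer: ["B6"]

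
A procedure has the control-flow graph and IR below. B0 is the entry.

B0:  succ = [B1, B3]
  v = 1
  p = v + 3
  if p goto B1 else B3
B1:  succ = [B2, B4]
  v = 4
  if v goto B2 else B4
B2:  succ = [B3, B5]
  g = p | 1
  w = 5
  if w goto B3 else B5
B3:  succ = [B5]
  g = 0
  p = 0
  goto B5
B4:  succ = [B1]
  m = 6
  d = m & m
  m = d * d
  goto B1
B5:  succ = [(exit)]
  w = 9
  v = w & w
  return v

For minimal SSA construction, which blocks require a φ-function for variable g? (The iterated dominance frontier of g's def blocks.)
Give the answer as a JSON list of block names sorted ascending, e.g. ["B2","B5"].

Answer: ["B3", "B5"]

Analysis:
idom tree: B1←B0 B2←B1 B3←B0 B4←B1 B5←B0
Dom∩ at merges:
  B1: preds {B0,B4}: {B0} ∩ {B0,B1,B4} = {B0}; idom=B0
  B3: preds {B0,B2}: {B0} ∩ {B0,B1,B2} = {B0}; idom=B0
  B5: preds {B2,B3}: {B0,B1,B2} ∩ {B0,B3} = {B0}; idom=B0

DF walk-up:
  join B1 pred B0: · stop@B0
  join B1 pred B4: B4→B1 stop@B0
  join B3 pred B0: · stop@B0
  join B3 pred B2: B2→B1 stop@B0
  join B5 pred B2: B2→B1 stop@B0
  join B5 pred B3: B3 stop@B0
  B0: DF=∅
  B1: DF={B1,B3,B5}
  B2: DF={B3,B5}
  B3: DF={B5}
  B4: DF={B1}
  B5: DF=∅

φ for g: defs {B2,B3}
  DF⁺ = {B3,B5}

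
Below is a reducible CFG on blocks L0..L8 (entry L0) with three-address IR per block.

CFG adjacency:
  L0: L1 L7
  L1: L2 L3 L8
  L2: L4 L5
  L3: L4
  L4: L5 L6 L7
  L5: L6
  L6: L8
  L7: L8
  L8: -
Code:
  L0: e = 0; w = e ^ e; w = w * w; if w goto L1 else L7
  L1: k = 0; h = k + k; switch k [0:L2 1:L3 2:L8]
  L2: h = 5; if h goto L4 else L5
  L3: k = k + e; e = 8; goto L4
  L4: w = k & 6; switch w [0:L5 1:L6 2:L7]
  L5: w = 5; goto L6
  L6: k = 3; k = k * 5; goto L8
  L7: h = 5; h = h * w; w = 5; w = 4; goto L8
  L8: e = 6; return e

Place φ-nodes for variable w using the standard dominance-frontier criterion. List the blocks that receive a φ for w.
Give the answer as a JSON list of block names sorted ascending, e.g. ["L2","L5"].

idom tree: L1←L0 L2←L1 L3←L1 L4←L1 L5←L1 L6←L1 L7←L0 L8←L0
Dom at joins:
  L4: preds {L2,L3}: {L0,L1,L2} ∩ {L0,L1,L3} = {L0,L1}; idom=L1
  L5: preds {L2,L4}: {L0,L1,L2} ∩ {L0,L1,L4} = {L0,L1}; idom=L1
  L6: preds {L4,L5}: {L0,L1,L4} ∩ {L0,L1,L5} = {L0,L1}; idom=L1
  L7: preds {L0,L4}: {L0} ∩ {L0,L1,L4} = {L0}; idom=L0
  L8: preds {L1,L6,L7}: {L0,L1} ∩ {L0,L1,L6} ∩ {L0,L7} = {L0}; idom=L0

DF derivation:
  L4←L2: walk L2 to L1
  L4←L3: walk L3 to L1
  L5←L2: walk L2 to L1
  L5←L4: walk L4 to L1
  L6←L4: walk L4 to L1
  L6←L5: walk L5 to L1
  L7←L0: walk · to L0
  L7←L4: walk L4→L1 to L0
  L8←L1: walk L1 to L0
  L8←L6: walk L6→L1 to L0
  L8←L7: walk L7 to L0
  L0 → ∅
  L1 → {L7,L8}
  L2 → {L4,L5}
  L3 → {L4}
  L4 → {L5,L6,L7}
  L5 → {L6}
  L6 → {L8}
  L7 → {L8}
  L8 → ∅

φ for w: defs {L0,L4,L5,L7}
  DF⁺ = {L5,L6,L7,L8}

Answer: ["L5", "L6", "L7", "L8"]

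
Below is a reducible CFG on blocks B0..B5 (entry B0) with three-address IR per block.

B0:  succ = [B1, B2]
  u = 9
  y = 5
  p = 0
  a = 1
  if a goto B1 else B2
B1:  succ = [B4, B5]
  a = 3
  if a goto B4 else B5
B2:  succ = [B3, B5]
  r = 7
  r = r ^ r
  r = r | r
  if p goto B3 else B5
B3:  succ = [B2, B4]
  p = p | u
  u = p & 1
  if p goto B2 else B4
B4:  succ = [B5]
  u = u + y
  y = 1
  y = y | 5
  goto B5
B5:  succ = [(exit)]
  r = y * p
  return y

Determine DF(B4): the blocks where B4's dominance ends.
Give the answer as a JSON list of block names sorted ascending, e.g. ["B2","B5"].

Answer: ["B5"]

Working:
idom tree: B1←B0 B2←B0 B3←B2 B4←B0 B5←B0
Dom at joins:
  B2: preds {B0,B3}: {B0} ∩ {B0,B2,B3} = {B0}; idom=B0
  B4: preds {B1,B3}: {B0,B1} ∩ {B0,B2,B3} = {B0}; idom=B0
  B5: preds {B1,B2,B4}: {B0,B1} ∩ {B0,B2} ∩ {B0,B4} = {B0}; idom=B0

Frontier:
  join B2 pred B0: · stop@B0
  join B2 pred B3: B3→B2 stop@B0
  join B4 pred B1: B1 stop@B0
  join B4 pred B3: B3→B2 stop@B0
  join B5 pred B1: B1 stop@B0
  join B5 pred B2: B2 stop@B0
  join B5 pred B4: B4 stop@B0
  DF(B0)=∅
  DF(B1)={B4,B5}
  DF(B2)={B2,B4,B5}
  DF(B3)={B2,B4}
  DF(B4)={B5}
  DF(B5)=∅

DF(B4) = ["B5"]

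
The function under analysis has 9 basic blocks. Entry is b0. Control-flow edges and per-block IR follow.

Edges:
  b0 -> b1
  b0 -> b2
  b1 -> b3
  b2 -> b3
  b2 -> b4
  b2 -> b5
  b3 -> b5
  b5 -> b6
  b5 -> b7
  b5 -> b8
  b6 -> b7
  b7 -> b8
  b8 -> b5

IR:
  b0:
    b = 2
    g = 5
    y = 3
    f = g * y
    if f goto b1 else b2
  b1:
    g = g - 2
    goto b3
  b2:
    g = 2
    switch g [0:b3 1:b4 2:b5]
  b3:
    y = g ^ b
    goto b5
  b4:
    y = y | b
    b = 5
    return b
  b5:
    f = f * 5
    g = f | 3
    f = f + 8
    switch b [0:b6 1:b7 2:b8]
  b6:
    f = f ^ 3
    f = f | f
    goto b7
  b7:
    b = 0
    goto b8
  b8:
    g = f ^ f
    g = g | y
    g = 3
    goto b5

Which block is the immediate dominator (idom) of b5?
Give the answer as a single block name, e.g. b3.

idom tree: b1←b0 b2←b0 b3←b0 b4←b2 b5←b0 b6←b5 b7←b5 b8←b5
Dom∩ at merges:
  b3: preds {b1,b2}: {b0,b1} ∩ {b0,b2} = {b0}; idom=b0
  b5: preds {b2,b3,b8}: {b0,b2} ∩ {b0,b3} ∩ {b0,b5,b8} = {b0}; idom=b0
  b7: preds {b5,b6}: {b0,b5} ∩ {b0,b5,b6} = {b0,b5}; idom=b5
  b8: preds {b5,b7}: {b0,b5} ∩ {b0,b5,b7} = {b0,b5}; idom=b5

idom(b5) = b0

Answer: b0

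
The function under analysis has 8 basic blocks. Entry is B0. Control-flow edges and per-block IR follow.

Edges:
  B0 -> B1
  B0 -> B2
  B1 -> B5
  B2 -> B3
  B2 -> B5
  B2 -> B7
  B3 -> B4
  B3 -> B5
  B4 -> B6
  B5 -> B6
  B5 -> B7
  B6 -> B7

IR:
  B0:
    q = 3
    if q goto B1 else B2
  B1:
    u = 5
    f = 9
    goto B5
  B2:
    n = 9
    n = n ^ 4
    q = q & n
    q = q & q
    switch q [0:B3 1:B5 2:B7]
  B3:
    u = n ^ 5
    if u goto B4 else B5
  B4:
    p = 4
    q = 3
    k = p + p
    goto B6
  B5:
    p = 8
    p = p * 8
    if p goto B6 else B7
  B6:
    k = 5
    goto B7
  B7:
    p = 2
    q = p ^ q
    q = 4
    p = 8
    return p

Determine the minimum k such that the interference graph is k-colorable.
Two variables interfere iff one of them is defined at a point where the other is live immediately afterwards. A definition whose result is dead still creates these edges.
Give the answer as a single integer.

Answer: 2

Analysis:
Block summaries:
  B0 def {q} use ∅
  B1 def {f,u} use ∅
  B2 def {n,q} use {q}
  B3 def {u} use {n}
  B4 def {k,p,q} use ∅
  B5 def {p} use ∅
  B6 def {k} use ∅
  B7 def {p,q} use {q}

Live sets:
  B0: in=∅ out={q}
  B1: in={q} out={q}
  B2: in={q} out={n,q}
  B3: in={n,q} out={q}
  B4: in=∅ out={q}
  B5: in={q} out={q}
  B6: in={q} out={q}
  B7: in={q} out=∅

Interference:
  f: {q}
  k: {q}
  n: {q}
  p: {q}
  q: {f,k,n,p,u}
  u: {q}

Colouring:
  {f,q} pairwise interfere (2-clique) ⇒ χ ≥ 2
  2-colouring: r0={q}  r1={f,k,n,p,u}
  χ = 2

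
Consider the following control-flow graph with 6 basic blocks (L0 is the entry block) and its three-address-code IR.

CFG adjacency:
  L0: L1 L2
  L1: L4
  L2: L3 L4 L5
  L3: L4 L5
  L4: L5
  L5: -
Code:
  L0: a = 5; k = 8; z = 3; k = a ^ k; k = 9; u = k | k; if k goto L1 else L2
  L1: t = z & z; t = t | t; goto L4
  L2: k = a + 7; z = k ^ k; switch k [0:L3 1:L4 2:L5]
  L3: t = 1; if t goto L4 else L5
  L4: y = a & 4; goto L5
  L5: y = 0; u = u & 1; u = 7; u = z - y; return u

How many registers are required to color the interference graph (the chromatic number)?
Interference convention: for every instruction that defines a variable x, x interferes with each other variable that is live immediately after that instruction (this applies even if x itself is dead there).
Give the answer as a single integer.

Per-block:
  L0: {a,k,u,z} / ∅
  L1: {t} / {z}
  L2: {k,z} / {a}
  L3: {t} / ∅
  L4: {y} / {a}
  L5: {u,y} / {u,z}

Liveness:
  L0 li=∅ lo={a,u,z}
  L1 li={a,u,z} lo={a,u,z}
  L2 li={a,u} lo={a,u,z}
  L3 li={a,u,z} lo={a,u,z}
  L4 li={a,u,z} lo={u,z}
  L5 li={u,z} lo=∅

Interference:
  a — {k,t,u,z}
  k — {a,u,z}
  t — {a,u,z}
  u — {a,k,t,y,z}
  y — {u,z}
  z — {a,k,t,u,y}

Registers:
  {a,k,u,z} pairwise interfere (4-clique) ⇒ χ ≥ 4
  4-colouring: r0={u}  r1={z}  r2={a,y}  r3={k,t}
  χ = 4

Answer: 4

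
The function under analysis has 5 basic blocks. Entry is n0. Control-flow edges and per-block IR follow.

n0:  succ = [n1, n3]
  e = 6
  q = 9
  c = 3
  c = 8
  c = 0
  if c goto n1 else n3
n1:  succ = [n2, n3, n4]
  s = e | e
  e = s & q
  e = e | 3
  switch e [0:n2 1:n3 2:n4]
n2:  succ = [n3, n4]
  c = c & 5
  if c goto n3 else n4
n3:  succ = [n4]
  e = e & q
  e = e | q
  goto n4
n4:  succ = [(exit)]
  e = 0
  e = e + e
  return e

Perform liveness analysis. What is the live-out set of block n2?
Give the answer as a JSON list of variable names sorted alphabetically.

Answer: ["e", "q"]

Working:
Per-block:
  n0 def {c,e,q} use ∅
  n1 def {e,s} use {e,q}
  n2 def {c} use {c}
  n3 def {e} use {e,q}
  n4 def {e} use ∅

Backward fixpoint:
  n0 li=∅ lo={c,e,q}
  n1 li={c,e,q} lo={c,e,q}
  n2 li={c,e,q} lo={e,q}
  n3 li={e,q} lo=∅
  n4 li=∅ lo=∅

live-out(n2) = ["e", "q"]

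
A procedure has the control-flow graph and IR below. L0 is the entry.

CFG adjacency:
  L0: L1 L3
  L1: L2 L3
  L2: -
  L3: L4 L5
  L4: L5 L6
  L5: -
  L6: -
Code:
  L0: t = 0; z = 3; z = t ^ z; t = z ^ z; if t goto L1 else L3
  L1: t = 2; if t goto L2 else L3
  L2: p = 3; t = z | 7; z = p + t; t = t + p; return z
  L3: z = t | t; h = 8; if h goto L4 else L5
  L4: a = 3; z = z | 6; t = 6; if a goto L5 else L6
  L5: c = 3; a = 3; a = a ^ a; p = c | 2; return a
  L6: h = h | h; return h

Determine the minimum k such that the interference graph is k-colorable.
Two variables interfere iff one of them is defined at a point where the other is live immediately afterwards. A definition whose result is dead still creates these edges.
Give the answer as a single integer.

Block summaries:
  L0: def={t,z} ue=∅
  L1: def={t} ue=∅
  L2: def={p,t,z} ue={z}
  L3: def={h,z} ue={t}
  L4: def={a,t,z} ue={z}
  L5: def={a,c,p} ue=∅
  L6: def={h} ue={h}

Backward fixpoint:
  L0 li=∅ lo={t,z}
  L1 li={z} lo={t,z}
  L2 li={z} lo=∅
  L3 li={t} lo={h,z}
  L4 li={h,z} lo={h}
  L5 li=∅ lo=∅
  L6 li={h} lo=∅

Interference:
  a — {c,h,p,t,z}
  c — {a}
  h — {a,t,z}
  p — {a,t,z}
  t — {a,h,p,z}
  z — {a,h,p,t}

Registers:
  clique {a,h,t,z} ⇒ need ≥ 4
  4-colouring: R0={a}  R1={c,t}  R2={z}  R3={h,p}
  χ = 4

Answer: 4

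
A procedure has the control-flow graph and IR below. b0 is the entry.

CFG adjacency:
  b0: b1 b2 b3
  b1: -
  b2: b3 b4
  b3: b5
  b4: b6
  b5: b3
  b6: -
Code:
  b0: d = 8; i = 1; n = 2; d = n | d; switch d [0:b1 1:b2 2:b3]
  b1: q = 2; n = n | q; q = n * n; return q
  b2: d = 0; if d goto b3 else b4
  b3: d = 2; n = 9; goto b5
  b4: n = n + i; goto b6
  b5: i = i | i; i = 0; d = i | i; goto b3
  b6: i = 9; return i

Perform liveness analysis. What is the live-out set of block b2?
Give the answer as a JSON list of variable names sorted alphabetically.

Block summaries:
  b0: {d,i,n} / ∅
  b1: {n,q} / {n}
  b2: {d} / ∅
  b3: {d,n} / ∅
  b4: {n} / {i,n}
  b5: {d,i} / {i}
  b6: {i} / ∅

Backward fixpoint:
  live b0: ∅→{i,n}
  live b1: {n}→∅
  live b2: {i,n}→{i,n}
  live b3: {i}→{i}
  live b4: {i,n}→∅
  live b5: {i}→{i}
  live b6: ∅→∅

live-out(b2) = ["i", "n"]

Answer: ["i", "n"]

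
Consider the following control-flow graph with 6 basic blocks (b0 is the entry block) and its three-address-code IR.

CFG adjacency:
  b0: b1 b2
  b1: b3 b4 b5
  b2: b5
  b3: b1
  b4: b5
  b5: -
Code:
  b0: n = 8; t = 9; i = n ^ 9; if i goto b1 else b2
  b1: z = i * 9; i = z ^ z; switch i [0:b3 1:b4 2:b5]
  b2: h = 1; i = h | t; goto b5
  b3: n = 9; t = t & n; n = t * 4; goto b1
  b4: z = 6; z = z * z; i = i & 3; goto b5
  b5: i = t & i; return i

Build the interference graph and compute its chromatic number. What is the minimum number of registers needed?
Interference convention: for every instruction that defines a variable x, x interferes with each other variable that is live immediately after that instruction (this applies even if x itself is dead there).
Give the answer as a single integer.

def/use:
  b0: def={i,n,t} ue=∅
  b1: def={i,z} ue={i}
  b2: def={h,i} ue={t}
  b3: def={n,t} ue={t}
  b4: def={i,z} ue={i}
  b5: def={i} ue={i,t}

Backward fixpoint:
  b0 li=∅ lo={i,t}
  b1 li={i,t} lo={i,t}
  b2 li={t} lo={i,t}
  b3 li={i,t} lo={i,t}
  b4 li={i,t} lo={i,t}
  b5 li={i,t} lo=∅

Interference:
  h — {t}
  i — {n,t,z}
  n — {i,t}
  t — {h,i,n,z}
  z — {i,t}

Colouring:
  clique {i,n,t} ⇒ need ≥ 3
  assign h→c1 i→c1 n→c2 t→c0 z→c2 — no edge inside a register ⇒ χ ≤ 3
  χ = 3

Answer: 3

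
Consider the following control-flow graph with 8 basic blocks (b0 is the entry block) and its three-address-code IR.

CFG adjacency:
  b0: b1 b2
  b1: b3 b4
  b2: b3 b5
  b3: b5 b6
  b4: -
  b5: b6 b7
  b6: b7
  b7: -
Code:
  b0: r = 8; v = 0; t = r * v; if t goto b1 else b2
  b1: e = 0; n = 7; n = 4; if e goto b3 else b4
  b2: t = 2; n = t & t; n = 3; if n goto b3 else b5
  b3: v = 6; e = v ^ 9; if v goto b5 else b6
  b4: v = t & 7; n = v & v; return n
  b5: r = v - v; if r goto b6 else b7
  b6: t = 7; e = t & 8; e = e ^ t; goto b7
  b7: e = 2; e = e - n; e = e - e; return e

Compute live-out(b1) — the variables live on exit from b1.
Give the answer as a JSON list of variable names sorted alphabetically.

Answer: ["n", "t"]

Working:
Per-block:
  b0: def={r,t,v} ue=∅
  b1: def={e,n} ue=∅
  b2: def={n,t} ue=∅
  b3: def={e,v} ue=∅
  b4: def={n,v} ue={t}
  b5: def={r} ue={v}
  b6: def={e,t} ue=∅
  b7: def={e} ue={n}

Liveness:
  live b0: ∅→{t,v}
  live b1: {t}→{n,t}
  live b2: {v}→{n,v}
  live b3: {n}→{n,v}
  live b4: {t}→∅
  live b5: {n,v}→{n}
  live b6: {n}→{n}
  live b7: {n}→∅

live-out(b1) = ["n", "t"]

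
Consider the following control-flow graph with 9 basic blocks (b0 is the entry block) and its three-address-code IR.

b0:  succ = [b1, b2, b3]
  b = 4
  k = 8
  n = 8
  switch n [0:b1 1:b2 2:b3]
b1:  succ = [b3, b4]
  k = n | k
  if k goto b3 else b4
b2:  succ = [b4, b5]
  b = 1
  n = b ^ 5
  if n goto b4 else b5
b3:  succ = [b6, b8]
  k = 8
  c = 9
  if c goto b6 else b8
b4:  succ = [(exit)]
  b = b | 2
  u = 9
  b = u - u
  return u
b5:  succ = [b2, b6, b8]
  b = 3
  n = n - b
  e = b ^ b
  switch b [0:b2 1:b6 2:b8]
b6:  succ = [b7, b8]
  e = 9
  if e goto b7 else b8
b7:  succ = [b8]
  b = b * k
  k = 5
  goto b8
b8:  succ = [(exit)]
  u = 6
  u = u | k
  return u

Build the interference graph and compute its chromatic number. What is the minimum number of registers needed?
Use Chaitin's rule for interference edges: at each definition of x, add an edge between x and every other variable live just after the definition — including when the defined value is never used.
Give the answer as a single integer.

def/use:
  b0: def={b,k,n} ue=∅
  b1: def={k} ue={k,n}
  b2: def={b,n} ue=∅
  b3: def={c,k} ue=∅
  b4: def={b,u} ue={b}
  b5: def={b,e,n} ue={n}
  b6: def={e} ue=∅
  b7: def={b,k} ue={b,k}
  b8: def={u} ue={k}

Liveness:
  b0: in=∅ out={b,k,n}
  b1: in={b,k,n} out={b}
  b2: in={k} out={b,k,n}
  b3: in={b} out={b,k}
  b4: in={b} out=∅
  b5: in={k,n} out={b,k}
  b6: in={b,k} out={b,k}
  b7: in={b,k} out={k}
  b8: in={k} out=∅

Interfere edges:
  b: {c,e,k,n,u}
  c: {b,k}
  e: {b,k}
  k: {b,c,e,n,u}
  n: {b,k}
  u: {b,k}

Colouring:
  {b,c,k} pairwise interfere (3-clique) ⇒ χ ≥ 3
  assign b→R0 c→R2 e→R2 k→R1 n→R2 u→R2 — no edge inside a register ⇒ χ ≤ 3
  χ = 3

Answer: 3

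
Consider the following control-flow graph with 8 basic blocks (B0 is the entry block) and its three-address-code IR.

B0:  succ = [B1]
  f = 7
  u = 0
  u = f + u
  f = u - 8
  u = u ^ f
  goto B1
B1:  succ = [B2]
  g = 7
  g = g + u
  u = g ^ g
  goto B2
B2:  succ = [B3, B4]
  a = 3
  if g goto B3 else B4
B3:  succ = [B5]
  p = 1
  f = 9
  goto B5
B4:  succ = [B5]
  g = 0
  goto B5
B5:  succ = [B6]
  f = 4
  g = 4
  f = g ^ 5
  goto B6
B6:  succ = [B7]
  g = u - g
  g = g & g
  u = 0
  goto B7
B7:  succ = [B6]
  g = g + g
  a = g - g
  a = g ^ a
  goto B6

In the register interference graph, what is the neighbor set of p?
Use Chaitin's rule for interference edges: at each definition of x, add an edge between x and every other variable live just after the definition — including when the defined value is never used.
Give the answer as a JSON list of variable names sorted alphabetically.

Answer: ["u"]

Analysis:
def/use:
  B0 def {f,u} use ∅
  B1 def {g,u} use {u}
  B2 def {a} use {g}
  B3 def {f,p} use ∅
  B4 def {g} use ∅
  B5 def {f,g} use ∅
  B6 def {g,u} use {g,u}
  B7 def {a,g} use {g}

Liveness:
  B0: in=∅ out={u}
  B1: in={u} out={g,u}
  B2: in={g,u} out={u}
  B3: in={u} out={u}
  B4: in={u} out={u}
  B5: in={u} out={g,u}
  B6: in={g,u} out={g,u}
  B7: in={g,u} out={g,u}

Interference:
  a — {g,u}
  f — {g,u}
  g — {a,f,u}
  p — {u}
  u — {a,f,g,p}

N(p) = ["u"]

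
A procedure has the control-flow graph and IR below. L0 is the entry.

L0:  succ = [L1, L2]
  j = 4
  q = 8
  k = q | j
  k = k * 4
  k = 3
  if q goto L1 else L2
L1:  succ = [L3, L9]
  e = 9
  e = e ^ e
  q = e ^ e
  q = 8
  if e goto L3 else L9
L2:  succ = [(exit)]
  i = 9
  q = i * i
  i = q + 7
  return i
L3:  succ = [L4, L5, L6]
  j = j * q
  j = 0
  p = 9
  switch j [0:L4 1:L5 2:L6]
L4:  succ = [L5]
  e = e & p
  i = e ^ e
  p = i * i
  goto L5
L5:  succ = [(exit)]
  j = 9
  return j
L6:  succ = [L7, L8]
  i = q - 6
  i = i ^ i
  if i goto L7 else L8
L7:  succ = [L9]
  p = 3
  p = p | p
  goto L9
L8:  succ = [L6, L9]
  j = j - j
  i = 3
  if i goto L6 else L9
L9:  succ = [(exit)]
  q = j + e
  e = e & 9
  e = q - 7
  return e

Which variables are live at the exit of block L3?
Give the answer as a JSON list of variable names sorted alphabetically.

Answer: ["e", "j", "p", "q"]

Working:
Per-block:
  L0: def={j,k,q} ue=∅
  L1: def={e,q} ue=∅
  L2: def={i,q} ue=∅
  L3: def={j,p} ue={j,q}
  L4: def={e,i,p} ue={e,p}
  L5: def={j} ue=∅
  L6: def={i} ue={q}
  L7: def={p} ue=∅
  L8: def={i,j} ue={j}
  L9: def={e,q} ue={e,j}

Backward fixpoint:
  L0 li=∅ lo={j}
  L1 li={j} lo={e,j,q}
  L2 li=∅ lo=∅
  L3 li={e,j,q} lo={e,j,p,q}
  L4 li={e,p} lo=∅
  L5 li=∅ lo=∅
  L6 li={e,j,q} lo={e,j,q}
  L7 li={e,j} lo={e,j}
  L8 li={e,j,q} lo={e,j,q}
  L9 li={e,j} lo=∅

live-out(L3) = ["e", "j", "p", "q"]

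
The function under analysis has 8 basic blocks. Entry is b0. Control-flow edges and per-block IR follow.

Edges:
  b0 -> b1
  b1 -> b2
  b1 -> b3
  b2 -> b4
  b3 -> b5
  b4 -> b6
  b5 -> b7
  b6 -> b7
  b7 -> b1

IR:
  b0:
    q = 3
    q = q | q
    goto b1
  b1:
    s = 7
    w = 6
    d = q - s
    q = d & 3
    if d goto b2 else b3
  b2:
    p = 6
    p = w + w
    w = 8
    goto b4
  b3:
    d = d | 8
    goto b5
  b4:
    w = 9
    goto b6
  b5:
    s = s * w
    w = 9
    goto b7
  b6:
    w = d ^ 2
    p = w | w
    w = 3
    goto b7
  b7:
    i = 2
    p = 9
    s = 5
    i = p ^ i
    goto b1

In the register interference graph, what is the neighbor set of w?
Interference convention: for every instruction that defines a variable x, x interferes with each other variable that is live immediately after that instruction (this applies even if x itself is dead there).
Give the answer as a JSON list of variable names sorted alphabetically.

Answer: ["d", "p", "q", "s"]

Working:
def/use:
  b0: {q} / ∅
  b1: {d,q,s,w} / {q}
  b2: {p,w} / {w}
  b3: {d} / {d}
  b4: {w} / ∅
  b5: {s,w} / {s,w}
  b6: {p,w} / {d}
  b7: {i,p,s} / ∅

Backward fixpoint:
  live b0: ∅→{q}
  live b1: {q}→{d,q,s,w}
  live b2: {d,q,w}→{d,q}
  live b3: {d,q,s,w}→{q,s,w}
  live b4: {d,q}→{d,q}
  live b5: {q,s,w}→{q}
  live b6: {d,q}→{q}
  live b7: {q}→{q}

Interference:
  d: {p,q,s,w}
  i: {p,q,s}
  p: {d,i,q,s,w}
  q: {d,i,p,s,w}
  s: {d,i,p,q,w}
  w: {d,p,q,s}

N(w) = ["d", "p", "q", "s"]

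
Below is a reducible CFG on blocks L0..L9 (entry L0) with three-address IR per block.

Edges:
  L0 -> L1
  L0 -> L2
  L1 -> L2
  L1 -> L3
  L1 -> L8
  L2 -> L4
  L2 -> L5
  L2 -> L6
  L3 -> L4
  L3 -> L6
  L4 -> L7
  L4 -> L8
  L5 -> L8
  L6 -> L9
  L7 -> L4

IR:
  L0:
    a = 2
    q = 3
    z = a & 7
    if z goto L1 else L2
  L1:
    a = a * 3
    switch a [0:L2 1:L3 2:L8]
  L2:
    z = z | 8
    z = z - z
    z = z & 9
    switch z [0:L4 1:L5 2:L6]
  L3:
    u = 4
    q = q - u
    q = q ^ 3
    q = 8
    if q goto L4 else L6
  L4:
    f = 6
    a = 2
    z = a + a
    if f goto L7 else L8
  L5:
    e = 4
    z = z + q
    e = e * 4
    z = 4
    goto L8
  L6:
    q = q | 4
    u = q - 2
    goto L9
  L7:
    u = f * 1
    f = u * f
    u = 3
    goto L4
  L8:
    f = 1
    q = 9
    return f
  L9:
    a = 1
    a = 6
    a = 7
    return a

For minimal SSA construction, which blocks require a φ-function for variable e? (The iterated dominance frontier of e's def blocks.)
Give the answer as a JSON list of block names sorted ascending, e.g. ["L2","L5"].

idom tree: L1←L0 L2←L0 L3←L1 L4←L0 L5←L2 L6←L0 L7←L4 L8←L0 L9←L6
Dom∩ at merges:
  L2: preds {L0,L1}: {L0} ∩ {L0,L1} = {L0}; idom=L0
  L4: preds {L2,L3,L7}: {L0,L2} ∩ {L0,L1,L3} ∩ {L0,L4,L7} = {L0}; idom=L0
  L6: preds {L2,L3}: {L0,L2} ∩ {L0,L1,L3} = {L0}; idom=L0
  L8: preds {L1,L4,L5}: {L0,L1} ∩ {L0,L4} ∩ {L0,L2,L5} = {L0}; idom=L0

Frontier:
  L2←L0: walk · to L0
  L2←L1: walk L1 to L0
  L4←L2: walk L2 to L0
  L4←L3: walk L3→L1 to L0
  L4←L7: walk L7→L4 to L0
  L6←L2: walk L2 to L0
  L6←L3: walk L3→L1 to L0
  L8←L1: walk L1 to L0
  L8←L4: walk L4 to L0
  L8←L5: walk L5→L2 to L0
  L0 → ∅
  L1 → {L2,L4,L6,L8}
  L2 → {L4,L6,L8}
  L3 → {L4,L6}
  L4 → {L4,L8}
  L5 → {L8}
  L6 → ∅
  L7 → {L4}
  L8 → ∅
  L9 → ∅

φ for e: defs {L5}
  DF⁺ = {L8}

Answer: ["L8"]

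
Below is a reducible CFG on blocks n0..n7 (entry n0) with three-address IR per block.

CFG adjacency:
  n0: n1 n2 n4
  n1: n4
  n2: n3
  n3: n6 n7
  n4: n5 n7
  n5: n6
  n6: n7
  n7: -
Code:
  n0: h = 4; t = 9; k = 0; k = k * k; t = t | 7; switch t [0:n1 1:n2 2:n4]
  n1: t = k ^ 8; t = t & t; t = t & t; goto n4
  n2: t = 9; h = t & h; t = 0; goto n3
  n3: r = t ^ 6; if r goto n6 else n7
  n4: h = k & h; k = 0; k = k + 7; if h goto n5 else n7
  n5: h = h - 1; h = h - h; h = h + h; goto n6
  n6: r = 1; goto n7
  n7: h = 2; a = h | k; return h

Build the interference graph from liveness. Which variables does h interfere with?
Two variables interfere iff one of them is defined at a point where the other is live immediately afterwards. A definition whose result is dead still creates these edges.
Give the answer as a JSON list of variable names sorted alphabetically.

Per-block:
  n0 def {h,k,t} use ∅
  n1 def {t} use {k}
  n2 def {h,t} use {h}
  n3 def {r} use {t}
  n4 def {h,k} use {h,k}
  n5 def {h} use {h}
  n6 def {r} use ∅
  n7 def {a,h} use {k}

Liveness:
  n0 li=∅ lo={h,k}
  n1 li={h,k} lo={h,k}
  n2 li={h,k} lo={k,t}
  n3 li={k,t} lo={k}
  n4 li={h,k} lo={h,k}
  n5 li={h,k} lo={k}
  n6 li={k} lo={k}
  n7 li={k} lo=∅

Interference:
  a — {h}
  h — {a,k,t}
  k — {h,r,t}
  r — {k}
  t — {h,k}

N(h) = ["a", "k", "t"]

Answer: ["a", "k", "t"]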